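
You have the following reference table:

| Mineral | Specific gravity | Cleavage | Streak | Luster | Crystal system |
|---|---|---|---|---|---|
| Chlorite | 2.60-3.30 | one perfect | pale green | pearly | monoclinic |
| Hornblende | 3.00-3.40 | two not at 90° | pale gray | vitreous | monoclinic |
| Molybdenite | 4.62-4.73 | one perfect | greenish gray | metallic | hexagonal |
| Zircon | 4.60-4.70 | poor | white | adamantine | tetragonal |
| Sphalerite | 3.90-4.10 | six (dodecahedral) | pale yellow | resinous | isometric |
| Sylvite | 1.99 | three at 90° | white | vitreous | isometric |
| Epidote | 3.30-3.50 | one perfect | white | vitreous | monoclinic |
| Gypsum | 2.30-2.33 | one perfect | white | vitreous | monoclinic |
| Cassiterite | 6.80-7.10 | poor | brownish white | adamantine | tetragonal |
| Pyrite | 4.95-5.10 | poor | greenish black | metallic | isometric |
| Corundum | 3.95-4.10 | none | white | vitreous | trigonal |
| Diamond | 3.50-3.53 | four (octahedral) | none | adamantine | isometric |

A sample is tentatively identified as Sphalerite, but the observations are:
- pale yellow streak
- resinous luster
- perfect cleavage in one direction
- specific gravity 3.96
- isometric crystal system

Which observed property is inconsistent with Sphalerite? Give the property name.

cleavage

Pale yellow streak: Sphalerite has pale yellow streak — agrees.
Resinous luster: Sphalerite has resinous luster — agrees.
Perfect cleavage in one direction: Sphalerite has cleavage six (dodecahedral) — inconsistent.
Specific gravity 3.96: Sphalerite has SG 3.90-4.10 — agrees.
Isometric crystal system: Sphalerite has isometric system — agrees.
Everything matches except the cleavage.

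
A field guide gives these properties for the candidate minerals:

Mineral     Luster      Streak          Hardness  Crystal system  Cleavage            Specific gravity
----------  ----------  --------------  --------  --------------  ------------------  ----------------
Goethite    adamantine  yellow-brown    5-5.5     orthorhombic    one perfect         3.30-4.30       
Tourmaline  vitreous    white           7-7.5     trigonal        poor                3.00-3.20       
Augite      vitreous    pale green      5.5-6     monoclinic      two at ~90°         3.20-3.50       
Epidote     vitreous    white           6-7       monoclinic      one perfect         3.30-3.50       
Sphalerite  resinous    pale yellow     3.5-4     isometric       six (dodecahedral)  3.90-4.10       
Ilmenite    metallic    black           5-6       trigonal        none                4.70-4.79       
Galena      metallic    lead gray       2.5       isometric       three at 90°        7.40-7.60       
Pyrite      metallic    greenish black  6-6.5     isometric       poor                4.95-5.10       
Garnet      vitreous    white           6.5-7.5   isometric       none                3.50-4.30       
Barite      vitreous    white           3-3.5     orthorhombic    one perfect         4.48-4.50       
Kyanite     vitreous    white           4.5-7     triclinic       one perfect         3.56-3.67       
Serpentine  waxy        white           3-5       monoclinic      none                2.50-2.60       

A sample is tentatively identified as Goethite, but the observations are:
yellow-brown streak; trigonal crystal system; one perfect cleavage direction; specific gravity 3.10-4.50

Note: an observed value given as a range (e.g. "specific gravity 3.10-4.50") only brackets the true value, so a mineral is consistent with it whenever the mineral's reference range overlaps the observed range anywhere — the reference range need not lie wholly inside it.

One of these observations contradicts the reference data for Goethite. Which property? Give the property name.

crystal system

Yellow-brown streak: Goethite has yellow-brown streak — consistent.
Trigonal crystal system: Goethite has orthorhombic system — does not match.
One perfect cleavage direction: Goethite has cleavage one perfect — consistent.
Specific gravity 3.10-4.50: Goethite has SG 3.30-4.30 — consistent.
Only the crystal system is inconsistent.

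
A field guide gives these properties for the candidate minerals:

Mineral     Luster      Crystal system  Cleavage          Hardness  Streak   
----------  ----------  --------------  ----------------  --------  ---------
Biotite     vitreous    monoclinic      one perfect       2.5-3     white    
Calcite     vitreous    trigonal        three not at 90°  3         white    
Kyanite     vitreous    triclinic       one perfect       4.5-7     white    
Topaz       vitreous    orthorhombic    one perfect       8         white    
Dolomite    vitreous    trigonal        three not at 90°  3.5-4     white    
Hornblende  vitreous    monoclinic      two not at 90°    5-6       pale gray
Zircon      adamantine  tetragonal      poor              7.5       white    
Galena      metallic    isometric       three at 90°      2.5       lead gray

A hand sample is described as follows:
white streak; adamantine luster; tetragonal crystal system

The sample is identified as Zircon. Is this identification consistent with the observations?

Yes

White streak — agrees with Zircon (white streak).
Adamantine luster — agrees with Zircon (adamantine luster).
Tetragonal crystal system — agrees with Zircon (tetragonal system).
Nothing contradicts Zircon.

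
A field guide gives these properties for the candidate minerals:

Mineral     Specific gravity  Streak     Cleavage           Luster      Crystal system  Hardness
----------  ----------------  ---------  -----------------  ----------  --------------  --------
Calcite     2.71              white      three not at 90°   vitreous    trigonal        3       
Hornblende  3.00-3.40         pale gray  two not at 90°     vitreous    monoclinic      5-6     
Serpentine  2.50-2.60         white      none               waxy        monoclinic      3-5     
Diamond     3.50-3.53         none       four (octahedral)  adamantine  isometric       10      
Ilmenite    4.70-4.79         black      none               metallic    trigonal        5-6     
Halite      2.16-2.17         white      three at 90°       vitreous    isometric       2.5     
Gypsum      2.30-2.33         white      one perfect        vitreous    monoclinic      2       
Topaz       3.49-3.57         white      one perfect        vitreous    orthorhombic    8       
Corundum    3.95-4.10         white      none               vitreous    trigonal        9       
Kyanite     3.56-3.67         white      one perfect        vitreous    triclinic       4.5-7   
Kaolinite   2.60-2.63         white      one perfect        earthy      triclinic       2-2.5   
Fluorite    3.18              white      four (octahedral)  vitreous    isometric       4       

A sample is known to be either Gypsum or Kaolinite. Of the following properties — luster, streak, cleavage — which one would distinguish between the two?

Luster: Gypsum vitreous, Kaolinite earthy — these differ.
Streak: both white — identical.
Cleavage: both one perfect — identical.
Only luster differs between Gypsum and Kaolinite among the listed tests.

luster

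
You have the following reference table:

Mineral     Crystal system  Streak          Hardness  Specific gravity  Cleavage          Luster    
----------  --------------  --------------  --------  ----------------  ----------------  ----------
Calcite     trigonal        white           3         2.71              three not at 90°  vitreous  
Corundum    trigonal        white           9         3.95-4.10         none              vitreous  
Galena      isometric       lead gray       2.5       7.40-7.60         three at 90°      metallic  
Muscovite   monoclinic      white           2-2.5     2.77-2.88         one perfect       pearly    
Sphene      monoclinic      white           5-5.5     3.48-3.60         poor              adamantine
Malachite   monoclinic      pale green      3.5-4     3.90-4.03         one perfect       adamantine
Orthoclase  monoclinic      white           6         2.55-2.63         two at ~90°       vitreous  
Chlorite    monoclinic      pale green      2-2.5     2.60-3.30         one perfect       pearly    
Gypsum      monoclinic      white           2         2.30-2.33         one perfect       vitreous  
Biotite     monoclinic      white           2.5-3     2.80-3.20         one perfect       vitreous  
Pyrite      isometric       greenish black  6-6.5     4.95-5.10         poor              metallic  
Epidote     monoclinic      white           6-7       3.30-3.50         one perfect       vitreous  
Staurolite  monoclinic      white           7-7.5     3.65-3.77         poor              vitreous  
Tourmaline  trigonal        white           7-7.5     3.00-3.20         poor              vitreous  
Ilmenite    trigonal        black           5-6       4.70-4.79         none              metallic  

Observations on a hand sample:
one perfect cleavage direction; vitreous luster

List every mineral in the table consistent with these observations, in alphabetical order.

Biotite, Epidote, Gypsum

One perfect cleavage direction — only Muscovite, Malachite, Chlorite, Gypsum, Biotite, Epidote remain.
Vitreous luster is inconsistent with Muscovite, Malachite, Chlorite.
Remaining candidates: Biotite, Epidote, Gypsum.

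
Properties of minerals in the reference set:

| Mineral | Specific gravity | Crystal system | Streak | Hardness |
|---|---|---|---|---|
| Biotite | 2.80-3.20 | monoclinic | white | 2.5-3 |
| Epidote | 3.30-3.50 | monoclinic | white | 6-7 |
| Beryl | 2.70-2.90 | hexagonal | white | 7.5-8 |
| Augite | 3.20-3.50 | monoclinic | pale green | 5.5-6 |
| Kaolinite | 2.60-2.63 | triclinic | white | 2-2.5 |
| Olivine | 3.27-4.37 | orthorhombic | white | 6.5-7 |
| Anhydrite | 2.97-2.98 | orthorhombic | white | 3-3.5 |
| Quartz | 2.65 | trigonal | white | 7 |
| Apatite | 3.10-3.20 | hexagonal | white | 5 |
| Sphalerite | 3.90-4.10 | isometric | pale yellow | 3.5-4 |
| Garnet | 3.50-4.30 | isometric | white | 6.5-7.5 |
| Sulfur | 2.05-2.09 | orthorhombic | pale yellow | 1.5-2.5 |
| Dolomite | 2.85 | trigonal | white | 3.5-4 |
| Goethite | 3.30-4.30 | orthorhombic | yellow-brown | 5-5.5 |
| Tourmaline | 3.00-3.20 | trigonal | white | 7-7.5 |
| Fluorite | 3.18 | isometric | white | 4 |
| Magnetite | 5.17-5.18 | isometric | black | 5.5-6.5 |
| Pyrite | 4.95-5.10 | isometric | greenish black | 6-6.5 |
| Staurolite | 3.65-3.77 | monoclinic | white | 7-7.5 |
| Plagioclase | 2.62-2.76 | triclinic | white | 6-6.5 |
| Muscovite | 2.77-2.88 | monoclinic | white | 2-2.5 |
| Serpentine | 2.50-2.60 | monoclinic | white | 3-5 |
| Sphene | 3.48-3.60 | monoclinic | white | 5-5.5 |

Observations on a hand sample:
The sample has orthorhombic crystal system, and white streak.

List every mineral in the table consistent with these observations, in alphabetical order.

Orthorhombic crystal system: only Olivine, Anhydrite, Sulfur, Goethite remain.
White streak is inconsistent with Sulfur, Goethite.
The minerals that satisfy all observations are Anhydrite, Olivine.

Anhydrite, Olivine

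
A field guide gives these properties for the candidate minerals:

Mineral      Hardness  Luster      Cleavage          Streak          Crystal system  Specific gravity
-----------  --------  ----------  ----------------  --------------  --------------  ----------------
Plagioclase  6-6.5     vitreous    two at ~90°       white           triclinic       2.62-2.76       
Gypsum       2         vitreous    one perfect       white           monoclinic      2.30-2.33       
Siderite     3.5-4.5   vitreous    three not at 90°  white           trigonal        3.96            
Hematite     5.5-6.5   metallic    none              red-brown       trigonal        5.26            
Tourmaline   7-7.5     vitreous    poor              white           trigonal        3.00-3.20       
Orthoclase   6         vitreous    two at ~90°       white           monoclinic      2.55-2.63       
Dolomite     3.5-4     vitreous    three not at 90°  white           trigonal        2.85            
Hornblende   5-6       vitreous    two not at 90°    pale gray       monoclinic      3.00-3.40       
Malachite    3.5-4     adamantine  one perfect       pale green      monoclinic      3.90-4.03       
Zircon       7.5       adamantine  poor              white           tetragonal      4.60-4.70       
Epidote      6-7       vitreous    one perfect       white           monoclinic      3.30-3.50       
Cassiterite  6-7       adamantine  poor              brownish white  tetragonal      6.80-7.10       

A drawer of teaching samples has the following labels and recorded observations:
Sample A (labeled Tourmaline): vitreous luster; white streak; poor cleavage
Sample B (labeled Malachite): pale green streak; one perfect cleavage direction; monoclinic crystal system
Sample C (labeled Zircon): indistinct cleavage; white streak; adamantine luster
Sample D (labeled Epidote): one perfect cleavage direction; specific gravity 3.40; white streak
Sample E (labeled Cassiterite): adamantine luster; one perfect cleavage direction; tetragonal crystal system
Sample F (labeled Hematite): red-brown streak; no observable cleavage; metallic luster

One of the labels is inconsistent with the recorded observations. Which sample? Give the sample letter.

Sample A: all recorded properties match Tourmaline.
Sample B: all recorded properties match Malachite.
Sample C: all recorded properties match Zircon.
Sample D: all recorded properties match Epidote.
Sample E: Cassiterite has cleavage poor, but the record shows one perfect cleavage direction — this label is wrong.
Sample F: all recorded properties match Hematite.
The mislabeled specimen is E.

E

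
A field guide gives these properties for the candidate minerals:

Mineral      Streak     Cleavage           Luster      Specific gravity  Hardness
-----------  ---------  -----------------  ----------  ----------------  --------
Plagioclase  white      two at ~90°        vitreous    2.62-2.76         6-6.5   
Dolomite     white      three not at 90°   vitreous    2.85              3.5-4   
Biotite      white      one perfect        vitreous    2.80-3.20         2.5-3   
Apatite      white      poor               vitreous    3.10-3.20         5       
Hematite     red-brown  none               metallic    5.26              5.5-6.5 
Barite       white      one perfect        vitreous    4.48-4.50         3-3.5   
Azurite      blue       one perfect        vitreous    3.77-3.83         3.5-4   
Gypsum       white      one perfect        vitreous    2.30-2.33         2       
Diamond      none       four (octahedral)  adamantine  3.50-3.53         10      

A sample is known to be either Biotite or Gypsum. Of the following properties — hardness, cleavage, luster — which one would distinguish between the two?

hardness

Hardness: Biotite 2.5-3, Gypsum 2 — these differ.
Cleavage: both one perfect — no difference.
Luster: both vitreous — no difference.
Of the listed properties, hardness is the one that separates them.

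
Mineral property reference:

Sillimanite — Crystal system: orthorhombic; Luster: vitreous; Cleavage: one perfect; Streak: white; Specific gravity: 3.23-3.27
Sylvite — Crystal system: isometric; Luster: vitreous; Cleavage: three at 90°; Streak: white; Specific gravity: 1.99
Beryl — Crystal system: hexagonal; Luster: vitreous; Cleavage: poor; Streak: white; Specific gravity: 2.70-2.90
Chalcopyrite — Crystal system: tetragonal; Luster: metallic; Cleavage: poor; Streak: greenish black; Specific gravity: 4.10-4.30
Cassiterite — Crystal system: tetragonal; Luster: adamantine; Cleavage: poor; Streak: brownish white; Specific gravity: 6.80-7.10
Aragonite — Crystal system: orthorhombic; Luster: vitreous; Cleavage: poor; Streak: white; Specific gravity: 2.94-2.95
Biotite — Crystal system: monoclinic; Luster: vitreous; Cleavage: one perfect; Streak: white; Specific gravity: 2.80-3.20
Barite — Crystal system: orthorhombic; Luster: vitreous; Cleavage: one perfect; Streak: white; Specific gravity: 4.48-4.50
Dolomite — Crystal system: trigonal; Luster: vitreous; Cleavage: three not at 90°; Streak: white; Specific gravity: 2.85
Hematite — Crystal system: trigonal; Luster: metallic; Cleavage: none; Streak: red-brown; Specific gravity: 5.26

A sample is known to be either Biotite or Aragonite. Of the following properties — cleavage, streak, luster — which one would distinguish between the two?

Cleavage: Biotite one perfect, Aragonite poor — different.
Streak: both white — identical.
Luster: both vitreous — identical.
Cleavage is the diagnostic property here.

cleavage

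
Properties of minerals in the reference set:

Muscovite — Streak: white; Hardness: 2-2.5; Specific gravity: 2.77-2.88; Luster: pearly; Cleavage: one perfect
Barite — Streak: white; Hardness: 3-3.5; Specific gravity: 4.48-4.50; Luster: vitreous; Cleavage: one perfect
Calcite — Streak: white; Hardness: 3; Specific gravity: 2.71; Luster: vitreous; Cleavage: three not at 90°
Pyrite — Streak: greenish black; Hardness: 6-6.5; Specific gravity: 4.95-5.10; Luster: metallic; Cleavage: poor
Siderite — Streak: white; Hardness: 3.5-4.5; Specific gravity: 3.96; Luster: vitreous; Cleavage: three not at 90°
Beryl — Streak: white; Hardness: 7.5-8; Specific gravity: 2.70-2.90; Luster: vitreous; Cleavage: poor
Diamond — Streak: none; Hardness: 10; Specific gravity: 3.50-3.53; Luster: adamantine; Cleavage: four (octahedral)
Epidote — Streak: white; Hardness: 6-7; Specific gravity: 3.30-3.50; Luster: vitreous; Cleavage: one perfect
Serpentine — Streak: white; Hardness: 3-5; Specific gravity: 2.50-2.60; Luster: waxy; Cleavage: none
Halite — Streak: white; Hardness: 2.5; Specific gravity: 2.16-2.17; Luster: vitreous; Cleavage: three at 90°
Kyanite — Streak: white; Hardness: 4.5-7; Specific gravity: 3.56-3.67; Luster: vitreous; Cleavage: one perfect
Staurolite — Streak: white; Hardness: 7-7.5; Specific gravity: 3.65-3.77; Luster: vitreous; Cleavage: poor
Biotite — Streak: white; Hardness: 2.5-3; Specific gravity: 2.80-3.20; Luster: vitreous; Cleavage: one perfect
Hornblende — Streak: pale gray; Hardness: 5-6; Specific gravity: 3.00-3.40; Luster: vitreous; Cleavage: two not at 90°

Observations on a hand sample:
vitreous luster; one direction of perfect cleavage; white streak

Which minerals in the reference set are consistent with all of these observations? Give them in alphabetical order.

Barite, Biotite, Epidote, Kyanite

Vitreous luster excludes Muscovite, Pyrite, Diamond, Serpentine.
One direction of perfect cleavage — Barite, Epidote, Kyanite, Biotite remain.
White streak — every remaining candidate is consistent.
The minerals that satisfy all observations are Barite, Biotite, Epidote, Kyanite.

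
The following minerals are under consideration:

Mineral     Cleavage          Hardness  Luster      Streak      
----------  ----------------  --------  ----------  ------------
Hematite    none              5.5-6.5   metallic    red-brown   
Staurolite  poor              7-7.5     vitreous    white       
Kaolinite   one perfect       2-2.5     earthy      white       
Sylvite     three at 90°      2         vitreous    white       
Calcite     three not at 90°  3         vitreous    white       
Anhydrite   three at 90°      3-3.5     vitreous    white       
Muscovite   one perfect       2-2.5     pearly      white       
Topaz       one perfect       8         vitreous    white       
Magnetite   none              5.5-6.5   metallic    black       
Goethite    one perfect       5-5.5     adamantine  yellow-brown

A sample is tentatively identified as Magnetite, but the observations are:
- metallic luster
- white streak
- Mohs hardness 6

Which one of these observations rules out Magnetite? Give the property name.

streak

Metallic luster: Magnetite has metallic luster — consistent.
White streak: Magnetite has black streak — outside the reference range.
Mohs hardness 6: Magnetite has hardness 5.5-6.5 — consistent.
Everything matches except the streak.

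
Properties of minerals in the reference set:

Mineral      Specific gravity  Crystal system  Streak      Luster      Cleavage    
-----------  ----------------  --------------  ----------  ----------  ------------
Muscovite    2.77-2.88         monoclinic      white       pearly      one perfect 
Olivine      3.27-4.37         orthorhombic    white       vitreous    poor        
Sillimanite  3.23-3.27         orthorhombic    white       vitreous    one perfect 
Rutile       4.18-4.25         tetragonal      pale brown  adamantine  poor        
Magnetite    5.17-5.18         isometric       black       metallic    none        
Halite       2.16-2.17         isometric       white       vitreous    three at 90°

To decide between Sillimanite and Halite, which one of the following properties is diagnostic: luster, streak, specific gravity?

Luster: both vitreous — identical.
Streak: both white — identical.
Specific gravity: Sillimanite 3.23-3.27, Halite 2.16-2.17 — different.
Of the listed properties, specific gravity is the one that separates them.

specific gravity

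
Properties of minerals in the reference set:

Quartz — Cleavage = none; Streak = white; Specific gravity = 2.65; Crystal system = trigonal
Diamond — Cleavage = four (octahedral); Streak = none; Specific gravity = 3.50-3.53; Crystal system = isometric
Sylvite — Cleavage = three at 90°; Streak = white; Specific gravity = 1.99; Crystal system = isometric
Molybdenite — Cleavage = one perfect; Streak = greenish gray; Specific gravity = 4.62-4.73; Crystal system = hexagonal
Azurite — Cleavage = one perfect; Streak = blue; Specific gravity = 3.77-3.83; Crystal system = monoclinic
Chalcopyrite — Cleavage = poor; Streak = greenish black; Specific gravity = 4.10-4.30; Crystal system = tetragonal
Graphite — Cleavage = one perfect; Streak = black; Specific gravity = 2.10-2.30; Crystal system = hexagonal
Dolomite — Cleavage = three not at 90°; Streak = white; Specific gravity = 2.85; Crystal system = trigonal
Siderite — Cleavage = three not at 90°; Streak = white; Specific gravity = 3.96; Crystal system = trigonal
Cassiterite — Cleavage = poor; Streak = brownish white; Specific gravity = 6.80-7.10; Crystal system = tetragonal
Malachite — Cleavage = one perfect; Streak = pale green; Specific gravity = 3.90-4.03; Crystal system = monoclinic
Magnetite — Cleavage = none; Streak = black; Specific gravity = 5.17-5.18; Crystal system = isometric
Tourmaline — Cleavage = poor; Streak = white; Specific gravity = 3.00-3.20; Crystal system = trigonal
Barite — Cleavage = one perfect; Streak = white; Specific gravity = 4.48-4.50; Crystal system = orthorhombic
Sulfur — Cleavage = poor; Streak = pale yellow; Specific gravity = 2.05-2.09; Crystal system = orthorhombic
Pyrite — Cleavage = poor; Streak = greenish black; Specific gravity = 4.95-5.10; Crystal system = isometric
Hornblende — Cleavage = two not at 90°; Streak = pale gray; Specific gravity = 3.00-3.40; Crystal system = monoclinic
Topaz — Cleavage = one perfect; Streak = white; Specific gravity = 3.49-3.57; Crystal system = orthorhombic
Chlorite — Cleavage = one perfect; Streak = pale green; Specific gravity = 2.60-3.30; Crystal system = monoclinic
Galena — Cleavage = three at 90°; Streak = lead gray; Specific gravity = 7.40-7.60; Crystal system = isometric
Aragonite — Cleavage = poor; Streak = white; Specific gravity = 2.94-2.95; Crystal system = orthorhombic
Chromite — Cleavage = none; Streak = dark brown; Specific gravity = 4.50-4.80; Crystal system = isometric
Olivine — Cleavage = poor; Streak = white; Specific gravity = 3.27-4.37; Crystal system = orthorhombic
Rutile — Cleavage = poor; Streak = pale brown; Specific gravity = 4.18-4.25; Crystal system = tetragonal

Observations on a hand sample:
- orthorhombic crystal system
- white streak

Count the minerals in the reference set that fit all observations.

Orthorhombic crystal system: Barite, Sulfur, Topaz, Aragonite, Olivine remain.
White streak is inconsistent with Sulfur.
Remaining candidates: Aragonite, Barite, Olivine, Topaz.
That is 4 minerals.

4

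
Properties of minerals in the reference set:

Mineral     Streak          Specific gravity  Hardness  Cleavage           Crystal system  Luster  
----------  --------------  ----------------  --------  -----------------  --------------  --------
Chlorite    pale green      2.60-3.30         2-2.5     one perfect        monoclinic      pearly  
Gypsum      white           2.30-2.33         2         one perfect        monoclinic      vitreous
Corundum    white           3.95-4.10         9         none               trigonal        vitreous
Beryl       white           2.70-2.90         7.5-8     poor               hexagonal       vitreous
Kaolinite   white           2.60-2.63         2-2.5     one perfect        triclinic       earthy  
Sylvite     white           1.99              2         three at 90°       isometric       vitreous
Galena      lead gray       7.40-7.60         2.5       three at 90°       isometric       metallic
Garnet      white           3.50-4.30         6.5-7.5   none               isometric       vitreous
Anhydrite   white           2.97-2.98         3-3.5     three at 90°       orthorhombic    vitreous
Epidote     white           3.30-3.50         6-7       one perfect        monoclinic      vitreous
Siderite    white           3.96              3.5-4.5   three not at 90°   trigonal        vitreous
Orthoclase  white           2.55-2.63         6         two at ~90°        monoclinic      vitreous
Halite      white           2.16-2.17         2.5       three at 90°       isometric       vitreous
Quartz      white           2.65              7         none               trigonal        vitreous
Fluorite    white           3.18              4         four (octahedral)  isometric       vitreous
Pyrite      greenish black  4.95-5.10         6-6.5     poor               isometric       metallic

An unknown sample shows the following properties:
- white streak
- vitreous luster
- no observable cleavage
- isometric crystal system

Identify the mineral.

White streak is inconsistent with Chlorite, Galena, Pyrite.
Vitreous luster rules out Kaolinite.
No observable cleavage: Corundum, Garnet, Quartz remain.
Isometric crystal system: Garnet remains.
Garnet is the sole remaining match.

Garnet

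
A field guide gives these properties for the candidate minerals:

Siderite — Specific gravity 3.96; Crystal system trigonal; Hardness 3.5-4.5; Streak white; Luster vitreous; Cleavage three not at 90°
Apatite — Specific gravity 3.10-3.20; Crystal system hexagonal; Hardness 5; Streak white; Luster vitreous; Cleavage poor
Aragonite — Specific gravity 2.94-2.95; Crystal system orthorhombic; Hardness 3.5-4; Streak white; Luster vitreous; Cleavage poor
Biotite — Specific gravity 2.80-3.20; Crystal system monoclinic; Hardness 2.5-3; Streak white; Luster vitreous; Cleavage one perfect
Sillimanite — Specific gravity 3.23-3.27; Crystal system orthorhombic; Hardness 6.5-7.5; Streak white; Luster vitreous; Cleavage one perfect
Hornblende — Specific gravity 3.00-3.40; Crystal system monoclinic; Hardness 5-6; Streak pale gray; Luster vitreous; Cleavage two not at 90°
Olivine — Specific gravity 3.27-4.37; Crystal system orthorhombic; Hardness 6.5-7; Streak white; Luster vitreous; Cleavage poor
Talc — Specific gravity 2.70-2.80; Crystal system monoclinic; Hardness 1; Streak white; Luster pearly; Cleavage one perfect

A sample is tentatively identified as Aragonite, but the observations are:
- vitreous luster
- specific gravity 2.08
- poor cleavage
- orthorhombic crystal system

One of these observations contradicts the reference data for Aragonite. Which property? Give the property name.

Vitreous luster: Aragonite has vitreous luster — consistent.
Specific gravity 2.08: Aragonite has SG 2.94-2.95 — inconsistent.
Poor cleavage: Aragonite has cleavage poor — consistent.
Orthorhombic crystal system: Aragonite has orthorhombic system — consistent.
The specific gravity is the one property that does not fit.

specific gravity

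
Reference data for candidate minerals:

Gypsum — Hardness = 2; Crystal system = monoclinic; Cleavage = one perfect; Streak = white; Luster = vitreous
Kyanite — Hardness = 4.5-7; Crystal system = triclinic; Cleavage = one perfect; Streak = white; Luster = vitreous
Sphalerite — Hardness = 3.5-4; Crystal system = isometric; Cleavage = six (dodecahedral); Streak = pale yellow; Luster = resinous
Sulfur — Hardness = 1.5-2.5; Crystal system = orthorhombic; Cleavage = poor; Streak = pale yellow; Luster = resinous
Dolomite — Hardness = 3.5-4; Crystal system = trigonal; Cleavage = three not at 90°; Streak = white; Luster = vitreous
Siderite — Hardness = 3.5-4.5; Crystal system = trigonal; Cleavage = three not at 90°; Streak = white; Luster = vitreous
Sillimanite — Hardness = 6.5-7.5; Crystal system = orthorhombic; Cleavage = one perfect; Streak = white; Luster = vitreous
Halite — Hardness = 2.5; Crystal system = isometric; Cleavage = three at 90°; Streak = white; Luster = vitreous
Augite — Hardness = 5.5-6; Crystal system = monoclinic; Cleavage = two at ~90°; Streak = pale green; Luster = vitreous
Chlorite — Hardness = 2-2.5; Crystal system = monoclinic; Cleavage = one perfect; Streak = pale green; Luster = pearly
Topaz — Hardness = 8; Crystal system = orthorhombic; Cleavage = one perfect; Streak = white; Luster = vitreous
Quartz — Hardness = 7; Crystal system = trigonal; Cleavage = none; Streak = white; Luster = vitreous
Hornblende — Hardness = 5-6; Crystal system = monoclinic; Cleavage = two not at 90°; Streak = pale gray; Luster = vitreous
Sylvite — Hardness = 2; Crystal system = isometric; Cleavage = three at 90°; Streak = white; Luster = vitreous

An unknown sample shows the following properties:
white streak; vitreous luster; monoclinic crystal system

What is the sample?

Gypsum

White streak rules out Sphalerite, Sulfur, Augite, Chlorite, Hornblende.
Vitreous luster: consistent with all remaining minerals.
Monoclinic crystal system: leaves Gypsum.
Gypsum is the sole remaining match.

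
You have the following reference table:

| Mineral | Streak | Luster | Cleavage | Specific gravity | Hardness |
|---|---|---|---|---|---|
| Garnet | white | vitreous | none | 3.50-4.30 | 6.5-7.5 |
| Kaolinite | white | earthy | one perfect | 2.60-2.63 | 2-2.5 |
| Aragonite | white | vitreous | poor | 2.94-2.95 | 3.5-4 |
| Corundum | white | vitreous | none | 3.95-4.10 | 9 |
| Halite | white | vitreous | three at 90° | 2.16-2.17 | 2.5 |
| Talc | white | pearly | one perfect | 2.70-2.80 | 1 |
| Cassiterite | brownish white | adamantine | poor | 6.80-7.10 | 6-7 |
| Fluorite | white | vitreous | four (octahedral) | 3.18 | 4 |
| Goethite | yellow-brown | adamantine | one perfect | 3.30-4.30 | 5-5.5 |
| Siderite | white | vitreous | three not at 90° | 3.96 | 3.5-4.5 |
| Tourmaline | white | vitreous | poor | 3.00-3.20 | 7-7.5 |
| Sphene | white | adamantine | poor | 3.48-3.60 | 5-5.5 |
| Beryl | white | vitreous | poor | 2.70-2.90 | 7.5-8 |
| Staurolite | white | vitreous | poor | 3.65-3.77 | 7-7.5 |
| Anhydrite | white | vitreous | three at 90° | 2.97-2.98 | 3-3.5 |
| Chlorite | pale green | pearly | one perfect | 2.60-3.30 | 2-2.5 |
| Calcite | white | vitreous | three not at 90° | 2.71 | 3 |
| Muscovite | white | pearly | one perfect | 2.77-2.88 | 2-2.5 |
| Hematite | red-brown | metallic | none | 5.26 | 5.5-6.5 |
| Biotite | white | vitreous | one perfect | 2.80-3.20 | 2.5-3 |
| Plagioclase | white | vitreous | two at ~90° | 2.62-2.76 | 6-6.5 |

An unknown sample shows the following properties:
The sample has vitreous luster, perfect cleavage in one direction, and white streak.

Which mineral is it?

Biotite

Vitreous luster — only Garnet, Aragonite, Corundum, Halite, Fluorite, Siderite, Tourmaline, Beryl, Staurolite, Anhydrite, Calcite, Biotite, Plagioclase remain.
Perfect cleavage in one direction — narrows the field to Biotite.
White streak — every remaining candidate is consistent.
Biotite is the sole remaining match.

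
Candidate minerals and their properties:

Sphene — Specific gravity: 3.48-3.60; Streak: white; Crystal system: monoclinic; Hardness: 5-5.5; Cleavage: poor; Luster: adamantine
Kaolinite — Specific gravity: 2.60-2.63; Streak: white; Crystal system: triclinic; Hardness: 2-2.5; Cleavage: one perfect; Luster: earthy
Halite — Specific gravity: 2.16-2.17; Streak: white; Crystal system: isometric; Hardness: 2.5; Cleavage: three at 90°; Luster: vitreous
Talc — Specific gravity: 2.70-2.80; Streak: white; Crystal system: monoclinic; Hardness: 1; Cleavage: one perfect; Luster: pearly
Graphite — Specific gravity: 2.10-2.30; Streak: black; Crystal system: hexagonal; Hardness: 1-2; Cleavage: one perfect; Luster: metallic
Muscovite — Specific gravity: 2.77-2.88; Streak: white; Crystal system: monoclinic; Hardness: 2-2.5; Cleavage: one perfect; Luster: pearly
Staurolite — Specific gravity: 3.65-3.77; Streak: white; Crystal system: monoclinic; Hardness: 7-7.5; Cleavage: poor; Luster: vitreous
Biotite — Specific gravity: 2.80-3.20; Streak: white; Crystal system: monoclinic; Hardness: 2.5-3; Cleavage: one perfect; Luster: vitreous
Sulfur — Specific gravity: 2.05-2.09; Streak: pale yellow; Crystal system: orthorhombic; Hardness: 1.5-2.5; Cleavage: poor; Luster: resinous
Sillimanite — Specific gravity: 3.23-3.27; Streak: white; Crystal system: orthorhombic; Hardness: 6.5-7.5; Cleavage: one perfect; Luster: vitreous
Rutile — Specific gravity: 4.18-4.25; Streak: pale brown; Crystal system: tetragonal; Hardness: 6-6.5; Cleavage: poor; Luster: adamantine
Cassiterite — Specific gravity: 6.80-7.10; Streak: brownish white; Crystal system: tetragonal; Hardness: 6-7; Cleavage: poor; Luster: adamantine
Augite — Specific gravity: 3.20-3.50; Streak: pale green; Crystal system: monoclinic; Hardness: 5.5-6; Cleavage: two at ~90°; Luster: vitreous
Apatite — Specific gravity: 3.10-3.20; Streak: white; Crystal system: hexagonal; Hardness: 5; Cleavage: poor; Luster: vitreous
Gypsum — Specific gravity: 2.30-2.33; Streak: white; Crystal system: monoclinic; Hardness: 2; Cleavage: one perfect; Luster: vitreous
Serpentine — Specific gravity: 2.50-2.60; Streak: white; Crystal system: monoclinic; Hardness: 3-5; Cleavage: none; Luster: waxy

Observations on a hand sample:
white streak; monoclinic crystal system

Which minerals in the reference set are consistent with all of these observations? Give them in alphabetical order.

White streak is inconsistent with Graphite, Sulfur, Rutile, Cassiterite, Augite.
Monoclinic crystal system eliminates Kaolinite, Halite, Sillimanite, Apatite.
Consistent with every observation: Biotite, Gypsum, Muscovite, Serpentine, Sphene, Staurolite, Talc.

Biotite, Gypsum, Muscovite, Serpentine, Sphene, Staurolite, Talc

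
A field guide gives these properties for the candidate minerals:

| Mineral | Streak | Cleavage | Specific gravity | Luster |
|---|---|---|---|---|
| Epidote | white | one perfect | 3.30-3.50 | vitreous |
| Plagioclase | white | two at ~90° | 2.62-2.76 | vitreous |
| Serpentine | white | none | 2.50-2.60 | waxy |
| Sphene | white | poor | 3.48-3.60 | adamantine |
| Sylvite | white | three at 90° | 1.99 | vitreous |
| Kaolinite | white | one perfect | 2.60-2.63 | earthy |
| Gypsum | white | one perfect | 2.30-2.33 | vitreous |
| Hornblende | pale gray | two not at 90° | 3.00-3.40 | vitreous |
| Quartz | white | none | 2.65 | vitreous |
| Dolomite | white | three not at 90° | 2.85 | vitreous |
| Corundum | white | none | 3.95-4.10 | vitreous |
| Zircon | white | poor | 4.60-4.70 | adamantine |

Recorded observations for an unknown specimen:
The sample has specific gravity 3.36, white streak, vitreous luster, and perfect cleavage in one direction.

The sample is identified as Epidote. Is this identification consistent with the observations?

Consistent

Specific gravity 3.36 — fits Epidote (SG 3.30-3.50).
White streak — fits Epidote (white streak).
Vitreous luster — fits Epidote (vitreous luster).
Perfect cleavage in one direction — fits Epidote (cleavage one perfect).
Every observed property is compatible with the reference values for Epidote.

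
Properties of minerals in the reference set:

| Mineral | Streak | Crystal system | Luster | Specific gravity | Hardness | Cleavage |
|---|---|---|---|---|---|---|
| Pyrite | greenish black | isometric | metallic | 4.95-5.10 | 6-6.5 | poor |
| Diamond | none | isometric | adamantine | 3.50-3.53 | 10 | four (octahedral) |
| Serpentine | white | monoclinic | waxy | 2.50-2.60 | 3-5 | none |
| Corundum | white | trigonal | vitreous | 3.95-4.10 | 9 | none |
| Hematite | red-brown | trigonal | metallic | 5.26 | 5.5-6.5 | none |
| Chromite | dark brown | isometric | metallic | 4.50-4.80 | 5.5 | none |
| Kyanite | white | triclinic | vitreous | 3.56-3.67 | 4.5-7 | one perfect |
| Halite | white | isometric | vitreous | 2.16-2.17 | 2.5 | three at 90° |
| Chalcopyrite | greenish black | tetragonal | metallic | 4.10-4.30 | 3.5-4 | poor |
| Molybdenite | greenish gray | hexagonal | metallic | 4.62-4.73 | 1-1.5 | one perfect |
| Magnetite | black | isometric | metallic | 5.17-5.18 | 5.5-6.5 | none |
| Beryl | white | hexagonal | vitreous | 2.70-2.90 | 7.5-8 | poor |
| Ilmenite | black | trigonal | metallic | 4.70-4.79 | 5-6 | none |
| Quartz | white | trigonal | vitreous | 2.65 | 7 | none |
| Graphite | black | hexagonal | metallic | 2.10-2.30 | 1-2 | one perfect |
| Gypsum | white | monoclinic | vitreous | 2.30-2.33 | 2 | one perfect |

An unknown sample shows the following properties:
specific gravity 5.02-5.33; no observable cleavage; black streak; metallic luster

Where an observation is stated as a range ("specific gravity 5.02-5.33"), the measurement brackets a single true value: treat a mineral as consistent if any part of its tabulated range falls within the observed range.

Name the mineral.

Magnetite

Specific gravity 5.02-5.33 — only Pyrite, Hematite, Magnetite remain.
No observable cleavage rules out Pyrite.
Black streak rules out Hematite.
Metallic luster — all remaining candidates fit.
Only Magnetite satisfies all observations.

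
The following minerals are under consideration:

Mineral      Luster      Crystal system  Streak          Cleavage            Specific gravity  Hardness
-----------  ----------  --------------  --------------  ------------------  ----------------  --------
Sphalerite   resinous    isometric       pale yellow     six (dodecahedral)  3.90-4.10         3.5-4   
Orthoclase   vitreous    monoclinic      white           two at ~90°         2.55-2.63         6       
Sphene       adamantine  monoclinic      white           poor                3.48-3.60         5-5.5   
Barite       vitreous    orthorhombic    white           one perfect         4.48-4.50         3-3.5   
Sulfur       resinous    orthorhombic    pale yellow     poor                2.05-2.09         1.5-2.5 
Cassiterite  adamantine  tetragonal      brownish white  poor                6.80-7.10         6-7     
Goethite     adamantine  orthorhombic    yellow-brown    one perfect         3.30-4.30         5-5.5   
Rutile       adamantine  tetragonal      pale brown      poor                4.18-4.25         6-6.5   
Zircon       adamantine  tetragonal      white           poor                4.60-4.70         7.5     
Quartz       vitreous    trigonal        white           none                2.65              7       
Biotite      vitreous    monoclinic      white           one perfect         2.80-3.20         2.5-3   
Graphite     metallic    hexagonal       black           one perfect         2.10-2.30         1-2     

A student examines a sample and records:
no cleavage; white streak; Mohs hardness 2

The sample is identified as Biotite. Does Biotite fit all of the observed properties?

No cleavage — Biotite has cleavage one perfect; which does not match.
White streak — consistent with Biotite (white streak).
Mohs hardness 2 — Biotite has hardness 2.5-3; which does not match.
2 of the observed properties are inconsistent with Biotite.

No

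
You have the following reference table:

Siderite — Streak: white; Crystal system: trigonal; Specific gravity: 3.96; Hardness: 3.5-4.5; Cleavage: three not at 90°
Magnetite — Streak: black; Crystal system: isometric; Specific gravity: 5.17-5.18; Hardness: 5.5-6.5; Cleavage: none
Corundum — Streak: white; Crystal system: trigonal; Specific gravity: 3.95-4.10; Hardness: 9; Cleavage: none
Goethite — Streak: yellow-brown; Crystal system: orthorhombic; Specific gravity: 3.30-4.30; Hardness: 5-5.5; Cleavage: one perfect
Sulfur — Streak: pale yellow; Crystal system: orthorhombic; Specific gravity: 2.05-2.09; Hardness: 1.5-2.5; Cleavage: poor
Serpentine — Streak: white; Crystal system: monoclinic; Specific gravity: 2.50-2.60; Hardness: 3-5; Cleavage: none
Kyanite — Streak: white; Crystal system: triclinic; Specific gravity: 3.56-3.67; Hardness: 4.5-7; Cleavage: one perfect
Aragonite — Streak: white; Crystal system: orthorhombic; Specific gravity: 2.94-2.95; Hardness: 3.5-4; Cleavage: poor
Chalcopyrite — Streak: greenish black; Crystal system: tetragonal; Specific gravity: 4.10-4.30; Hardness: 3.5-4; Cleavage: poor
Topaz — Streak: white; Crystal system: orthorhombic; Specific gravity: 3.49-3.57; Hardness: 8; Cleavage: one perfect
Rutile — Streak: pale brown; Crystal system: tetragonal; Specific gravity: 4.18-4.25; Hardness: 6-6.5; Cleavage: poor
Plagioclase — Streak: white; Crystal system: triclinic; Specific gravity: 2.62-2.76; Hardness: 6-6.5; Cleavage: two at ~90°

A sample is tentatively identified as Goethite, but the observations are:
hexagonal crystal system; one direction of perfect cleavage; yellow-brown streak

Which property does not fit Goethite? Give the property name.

crystal system

Hexagonal crystal system: Goethite has orthorhombic system — outside the reference range.
One direction of perfect cleavage: Goethite has cleavage one perfect — agrees.
Yellow-brown streak: Goethite has yellow-brown streak — agrees.
The crystal system is the one property that does not fit.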